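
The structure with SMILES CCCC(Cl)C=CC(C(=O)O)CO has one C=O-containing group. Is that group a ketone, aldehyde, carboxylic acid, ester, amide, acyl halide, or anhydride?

The carbonyl is in the CH(COOH) segment: pendant –COOH: carbonyl C bonded to C and –OH → carboxylic acid.

carboxylic acid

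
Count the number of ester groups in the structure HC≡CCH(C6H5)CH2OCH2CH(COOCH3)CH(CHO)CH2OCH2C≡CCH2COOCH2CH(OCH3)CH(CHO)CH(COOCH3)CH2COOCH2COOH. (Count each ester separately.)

4

Working along the chain:
  HC≡C: C≡C triple bond → alkyne.
  CH(C6H5): pendant –C6H5: benzene ring → arene.
  CH2OCH2: C–O–C with sp³ carbons on both sides and no adjacent C=O → ether.
  CH(COOCH3): pendant –COOCH3: carbonyl C bonded to C and –OCH3 → ester.
  CH(CHO): pendant –CHO: carbonyl C bonded to C and H → aldehyde.
  CH2OCH2: C–O–C with sp³ carbons on both sides and no adjacent C=O → ether.
  C≡C: C≡C triple bond → alkyne.
  CH2COOCH2: –C(=O)–O–C with C on the carbonyl side → ester.
  CH(OCH3): pendant –OCH3: C–O–C with sp³ C, no adjacent C=O → ether.
  CH(CHO): pendant –CHO: carbonyl C bonded to C and H → aldehyde.
  CH(COOCH3): pendant –COOCH3: carbonyl C bonded to C and –OCH3 → ester.
  CH2COOCH2: –C(=O)–O–C with C on the carbonyl side → ester.
  COOH: –COOH: carbonyl C bonded to –OH and C → carboxylic acid (the –OH is not a separate alcohol).
Ester appears at: CH(COOCH3), CH2COOCH2, CH(COOCH3), CH2COOCH2 → 4.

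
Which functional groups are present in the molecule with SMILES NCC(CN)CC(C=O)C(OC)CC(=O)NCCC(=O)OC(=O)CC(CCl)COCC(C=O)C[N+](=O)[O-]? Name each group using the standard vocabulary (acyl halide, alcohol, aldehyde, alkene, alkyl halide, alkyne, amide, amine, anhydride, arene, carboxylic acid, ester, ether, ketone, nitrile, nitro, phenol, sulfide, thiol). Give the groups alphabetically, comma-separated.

Working along the chain:
  H2NCH2: –NH2 on an sp³ carbon with no adjacent C=O → amine.
  CH(CH2NH2): pendant –CH2NH2: N on sp³ C, no adjacent C=O → amine.
  CH(CHO): pendant –CHO: carbonyl C bonded to C and H → aldehyde.
  CH(OCH3): pendant –OCH3: C–O–C with sp³ C, no adjacent C=O → ether.
  CH2CONHCH2: –C(=O)–N– linkage → amide (the N is not an amine).
  CH2CO-O-COCH2: two acyl groups sharing one oxygen, –C(=O)–O–C(=O)– → anhydride.
  CH(CH2Cl): pendant –CH2X: halogen on sp³ carbon → alkyl halide.
  CH2OCH2: C–O–C with sp³ carbons on both sides and no adjacent C=O → ether.
  CH(CHO): pendant –CHO: carbonyl C bonded to C and H → aldehyde.
  CH2NO2: –NO2 on carbon → nitro group.

aldehyde, alkyl halide, amide, amine, anhydride, ether, nitro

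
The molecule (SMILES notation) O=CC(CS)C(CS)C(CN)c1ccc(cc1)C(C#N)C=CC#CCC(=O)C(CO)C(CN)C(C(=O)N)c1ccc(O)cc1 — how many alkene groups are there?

terminal –CHO: carbonyl C bonded to H and C → aldehyde.
pendant –CH2SH → thiol.
pendant –CH2SH → thiol.
pendant –CH2NH2: N on sp³ C, no adjacent C=O → amine.
para-disubstituted benzene ring → arene.
pendant –C≡N: nitrile.
C=C double bond → alkene.
C≡C triple bond → alkyne.
–C(=O)– with carbon on both sides → ketone.
pendant –CH2OH on an sp³ backbone C → alcohol.
pendant –CH2NH2: N on sp³ C, no adjacent C=O → amine.
pendant –CONH2: carbonyl C bonded to C and N → amide.
–OH attached directly to an aromatic ring → phenol (not alcohol); the ring itself is an arene.
Alkene appears at: CH=CH → 1.

1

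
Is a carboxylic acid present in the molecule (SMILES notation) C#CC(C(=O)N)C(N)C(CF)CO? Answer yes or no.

C≡C triple bond → alkyne.
pendant –CONH2: carbonyl C bonded to C and N → amide.
–NH2 on an sp³ carbon with no adjacent C=O → amine.
pendant –CH2X: halogen on sp³ carbon → alkyl halide.
–OH on an sp³ carbon → alcohol.
In CH(CONH2), the carbonyl is bonded to nitrogen, not to –OH; that is an amide.
The groups actually present are: alcohol, alkyl halide, alkyne, amide, amine.

no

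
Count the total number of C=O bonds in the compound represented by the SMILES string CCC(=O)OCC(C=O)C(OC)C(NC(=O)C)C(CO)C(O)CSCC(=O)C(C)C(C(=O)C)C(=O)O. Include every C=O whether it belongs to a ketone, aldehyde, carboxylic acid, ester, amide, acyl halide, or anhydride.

6

CH2COOCH2: ester, 1 C=O (running total 1).
CH(CHO): aldehyde, 1 C=O (running total 2).
CH(NHCOCH3): amide, 1 C=O (running total 3).
CO: ketone, 1 C=O (running total 4).
CH(COCH3): ketone, 1 C=O (running total 5).
COOH: carboxylic acid, 1 C=O (running total 6).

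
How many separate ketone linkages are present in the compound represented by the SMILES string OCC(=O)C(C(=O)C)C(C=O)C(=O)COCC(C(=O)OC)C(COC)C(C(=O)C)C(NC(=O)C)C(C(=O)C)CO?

5

Working along the chain:
  HOCH2: HO– on an sp³ carbon → alcohol.
  CO: –C(=O)– with carbon on both sides → ketone.
  CH(COCH3): pendant –COCH3: carbonyl C bonded to two carbons → ketone.
  CH(CHO): pendant –CHO: carbonyl C bonded to C and H → aldehyde.
  CO: –C(=O)– with carbon on both sides → ketone.
  CH2OCH2: C–O–C with sp³ carbons on both sides and no adjacent C=O → ether.
  CH(COOCH3): pendant –COOCH3: carbonyl C bonded to C and –OCH3 → ester.
  CH(CH2OCH3): pendant –CH2OCH3: C–O–C linkage → ether.
  CH(COCH3): pendant –COCH3: carbonyl C bonded to two carbons → ketone.
  CH(NHCOCH3): pendant –NHC(=O)CH3: N bonded to a carbonyl → amide (not amine).
  CH(COCH3): pendant –COCH3: carbonyl C bonded to two carbons → ketone.
  CH2OH: –OH on an sp³ carbon → alcohol.
Ketone appears at: CO, CH(COCH3), CO, CH(COCH3), CH(COCH3) → 5.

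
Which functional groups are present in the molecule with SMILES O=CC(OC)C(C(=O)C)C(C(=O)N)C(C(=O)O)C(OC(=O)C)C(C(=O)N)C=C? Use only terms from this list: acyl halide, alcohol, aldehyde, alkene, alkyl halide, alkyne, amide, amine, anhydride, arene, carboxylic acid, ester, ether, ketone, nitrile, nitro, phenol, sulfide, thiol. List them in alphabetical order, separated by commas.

terminal –CHO: carbonyl C bonded to H and C → aldehyde.
pendant –OCH3: C–O–C with sp³ C, no adjacent C=O → ether.
pendant –COCH3: carbonyl C bonded to two carbons → ketone.
pendant –CONH2: carbonyl C bonded to C and N → amide.
pendant –COOH: carbonyl C bonded to C and –OH → carboxylic acid.
pendant –OC(=O)CH3: an acyloxy group → ester.
pendant –CONH2: carbonyl C bonded to C and N → amide.
C=C double bond → alkene.

aldehyde, alkene, amide, carboxylic acid, ester, ether, ketone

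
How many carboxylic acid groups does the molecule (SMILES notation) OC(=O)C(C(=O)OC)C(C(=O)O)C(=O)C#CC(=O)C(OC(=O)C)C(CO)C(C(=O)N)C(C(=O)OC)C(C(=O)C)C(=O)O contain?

–COOH: carbonyl C bonded to –OH and C → carboxylic acid (the –OH is not a separate alcohol).
pendant –COOCH3: carbonyl C bonded to C and –OCH3 → ester.
pendant –COOH: carbonyl C bonded to C and –OH → carboxylic acid.
–C(=O)– with carbon on both sides → ketone.
C≡C triple bond → alkyne.
–C(=O)– with carbon on both sides → ketone.
pendant –OC(=O)CH3: an acyloxy group → ester.
pendant –CH2OH on an sp³ backbone C → alcohol.
pendant –CONH2: carbonyl C bonded to C and N → amide.
pendant –COOCH3: carbonyl C bonded to C and –OCH3 → ester.
pendant –COCH3: carbonyl C bonded to two carbons → ketone.
–COOH: carbonyl C bonded to –OH and C → carboxylic acid (the –OH is not a separate alcohol).
Carboxylic acid appears at: HOOC, CH(COOH), COOH → 3.

3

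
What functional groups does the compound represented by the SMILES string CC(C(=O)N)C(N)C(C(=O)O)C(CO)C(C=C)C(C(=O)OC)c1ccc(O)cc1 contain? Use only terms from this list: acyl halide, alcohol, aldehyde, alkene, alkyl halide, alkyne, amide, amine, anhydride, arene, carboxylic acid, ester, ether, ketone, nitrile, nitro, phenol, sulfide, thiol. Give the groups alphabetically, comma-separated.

pendant –CONH2: carbonyl C bonded to C and N → amide.
–NH2 on an sp³ carbon with no adjacent C=O → amine.
pendant –COOH: carbonyl C bonded to C and –OH → carboxylic acid.
pendant –CH2OH on an sp³ backbone C → alcohol.
pendant –CH=CH2: C=C double bond → alkene.
pendant –COOCH3: carbonyl C bonded to C and –OCH3 → ester.
–OH attached directly to an aromatic ring → phenol (not alcohol); the ring itself is an arene.

alcohol, alkene, amide, amine, arene, carboxylic acid, ester, phenol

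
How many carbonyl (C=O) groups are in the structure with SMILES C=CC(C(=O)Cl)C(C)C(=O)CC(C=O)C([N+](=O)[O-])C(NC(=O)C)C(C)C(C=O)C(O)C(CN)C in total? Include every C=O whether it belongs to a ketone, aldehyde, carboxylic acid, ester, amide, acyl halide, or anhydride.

5

CH(COCl): acyl halide, 1 C=O (running total 1).
CO: ketone, 1 C=O (running total 2).
CH(CHO): aldehyde, 1 C=O (running total 3).
CH(NHCOCH3): amide, 1 C=O (running total 4).
CH(CHO): aldehyde, 1 C=O (running total 5).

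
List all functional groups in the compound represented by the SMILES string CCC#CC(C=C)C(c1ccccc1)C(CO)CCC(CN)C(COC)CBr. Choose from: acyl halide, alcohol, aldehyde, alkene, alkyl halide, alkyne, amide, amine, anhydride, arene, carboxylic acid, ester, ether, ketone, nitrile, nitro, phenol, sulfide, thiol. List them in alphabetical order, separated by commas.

alcohol, alkene, alkyl halide, alkyne, amine, arene, ether

Taking each segment in turn:
  C≡C: C≡C triple bond → alkyne.
  CH(CH=CH2): pendant –CH=CH2: C=C double bond → alkene.
  CH(C6H5): pendant –C6H5: benzene ring → arene.
  CH(CH2OH): pendant –CH2OH on an sp³ backbone C → alcohol.
  CH(CH2NH2): pendant –CH2NH2: N on sp³ C, no adjacent C=O → amine.
  CH(CH2OCH3): pendant –CH2OCH3: C–O–C linkage → ether.
  CH2Br: halogen on an sp³ carbon → alkyl halide.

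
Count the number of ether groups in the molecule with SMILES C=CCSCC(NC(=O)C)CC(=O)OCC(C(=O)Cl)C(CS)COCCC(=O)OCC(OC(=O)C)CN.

C=C double bond → alkene.
C–S–C linkage → sulfide (thioether).
pendant –NHC(=O)CH3: N bonded to a carbonyl → amide (not amine).
–C(=O)–O–C with C on the carbonyl side → ester.
pendant –C(=O)X: carbonyl C bonded to C and halogen → acyl halide.
pendant –CH2SH → thiol.
C–O–C with sp³ carbons on both sides and no adjacent C=O → ether.
–C(=O)–O–C with C on the carbonyl side → ester.
pendant –OC(=O)CH3: an acyloxy group → ester.
–NH2 on an sp³ carbon with no adjacent C=O → amine.
Ether appears at: CH2OCH2 → 1.

1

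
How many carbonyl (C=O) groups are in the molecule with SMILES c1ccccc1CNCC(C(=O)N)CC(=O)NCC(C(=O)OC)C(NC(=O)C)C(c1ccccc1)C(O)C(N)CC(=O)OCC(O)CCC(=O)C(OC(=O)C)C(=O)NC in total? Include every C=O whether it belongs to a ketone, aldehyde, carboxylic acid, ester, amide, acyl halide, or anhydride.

8

CH(CONH2): amide, 1 C=O (running total 1).
CH2CONHCH2: amide, 1 C=O (running total 2).
CH(COOCH3): ester, 1 C=O (running total 3).
CH(NHCOCH3): amide, 1 C=O (running total 4).
CH2COOCH2: ester, 1 C=O (running total 5).
CO: ketone, 1 C=O (running total 6).
CH(OCOCH3): ester, 1 C=O (running total 7).
CONHCH3: amide, 1 C=O (running total 8).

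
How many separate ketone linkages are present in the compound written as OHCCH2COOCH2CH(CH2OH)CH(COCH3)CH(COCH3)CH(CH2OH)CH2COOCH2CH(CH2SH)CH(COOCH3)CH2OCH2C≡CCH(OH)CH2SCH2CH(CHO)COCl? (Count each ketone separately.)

terminal –CHO: carbonyl C bonded to H and C → aldehyde.
–C(=O)–O–C with C on the carbonyl side → ester.
pendant –CH2OH on an sp³ backbone C → alcohol.
pendant –COCH3: carbonyl C bonded to two carbons → ketone.
pendant –COCH3: carbonyl C bonded to two carbons → ketone.
pendant –CH2OH on an sp³ backbone C → alcohol.
–C(=O)–O–C with C on the carbonyl side → ester.
pendant –CH2SH → thiol.
pendant –COOCH3: carbonyl C bonded to C and –OCH3 → ester.
C–O–C with sp³ carbons on both sides and no adjacent C=O → ether.
C≡C triple bond → alkyne.
–OH on an sp³ carbon → alcohol (secondary).
C–S–C linkage → sulfide (thioether).
pendant –CHO: carbonyl C bonded to C and H → aldehyde.
–C(=O)Cl: carbonyl C bonded to C and to a halogen → acyl halide (not alkyl halide).
Ketone appears at: CH(COCH3), CH(COCH3) → 2.

2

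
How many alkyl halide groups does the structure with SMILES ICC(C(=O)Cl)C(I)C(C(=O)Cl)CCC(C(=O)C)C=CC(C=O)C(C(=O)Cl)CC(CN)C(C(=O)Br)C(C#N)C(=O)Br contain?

2

Working along the chain:
  ICH2: halogen on an sp³ carbon → alkyl halide.
  CH(COCl): pendant –C(=O)X: carbonyl C bonded to C and halogen → acyl halide.
  CH(I): halogen on an sp³ carbon → alkyl halide.
  CH(COCl): pendant –C(=O)X: carbonyl C bonded to C and halogen → acyl halide.
  CH(COCH3): pendant –COCH3: carbonyl C bonded to two carbons → ketone.
  CH=CH: C=C double bond → alkene.
  CH(CHO): pendant –CHO: carbonyl C bonded to C and H → aldehyde.
  CH(COCl): pendant –C(=O)X: carbonyl C bonded to C and halogen → acyl halide.
  CH(CH2NH2): pendant –CH2NH2: N on sp³ C, no adjacent C=O → amine.
  CH(COBr): pendant –C(=O)X: carbonyl C bonded to C and halogen → acyl halide.
  CH(CN): pendant –C≡N: nitrile.
  COBr: –C(=O)Br: carbonyl C bonded to C and to a halogen → acyl halide (not alkyl halide).
Alkyl halide appears at: ICH2, CH(I) → 2.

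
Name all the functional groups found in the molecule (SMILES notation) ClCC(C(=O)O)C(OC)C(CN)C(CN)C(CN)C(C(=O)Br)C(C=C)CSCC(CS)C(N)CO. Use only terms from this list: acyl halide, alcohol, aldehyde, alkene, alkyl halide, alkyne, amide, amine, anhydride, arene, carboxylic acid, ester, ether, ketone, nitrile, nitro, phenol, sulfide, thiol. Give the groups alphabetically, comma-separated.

acyl halide, alcohol, alkene, alkyl halide, amine, carboxylic acid, ether, sulfide, thiol

halogen on an sp³ carbon → alkyl halide.
pendant –COOH: carbonyl C bonded to C and –OH → carboxylic acid.
pendant –OCH3: C–O–C with sp³ C, no adjacent C=O → ether.
pendant –CH2NH2: N on sp³ C, no adjacent C=O → amine.
pendant –CH2NH2: N on sp³ C, no adjacent C=O → amine.
pendant –CH2NH2: N on sp³ C, no adjacent C=O → amine.
pendant –C(=O)X: carbonyl C bonded to C and halogen → acyl halide.
pendant –CH=CH2: C=C double bond → alkene.
C–S–C linkage → sulfide (thioether).
pendant –CH2SH → thiol.
–NH2 on an sp³ carbon with no adjacent C=O → amine.
–OH on an sp³ carbon → alcohol.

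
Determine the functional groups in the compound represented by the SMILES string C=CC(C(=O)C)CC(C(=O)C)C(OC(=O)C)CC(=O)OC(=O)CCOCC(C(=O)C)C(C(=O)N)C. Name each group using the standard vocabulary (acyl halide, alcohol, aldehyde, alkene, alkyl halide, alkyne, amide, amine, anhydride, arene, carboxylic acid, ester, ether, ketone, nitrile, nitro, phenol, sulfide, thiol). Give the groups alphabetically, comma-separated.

alkene, amide, anhydride, ester, ether, ketone

C=C double bond → alkene.
pendant –COCH3: carbonyl C bonded to two carbons → ketone.
pendant –COCH3: carbonyl C bonded to two carbons → ketone.
pendant –OC(=O)CH3: an acyloxy group → ester.
two acyl groups sharing one oxygen, –C(=O)–O–C(=O)– → anhydride.
C–O–C with sp³ carbons on both sides and no adjacent C=O → ether.
pendant –COCH3: carbonyl C bonded to two carbons → ketone.
pendant –CONH2: carbonyl C bonded to C and N → amide.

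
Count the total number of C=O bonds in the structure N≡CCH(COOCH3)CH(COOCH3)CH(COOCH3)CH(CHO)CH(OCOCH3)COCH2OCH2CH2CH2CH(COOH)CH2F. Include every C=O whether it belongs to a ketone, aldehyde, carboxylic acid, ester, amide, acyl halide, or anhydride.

CH(COOCH3): ester, 1 C=O (running total 1).
CH(COOCH3): ester, 1 C=O (running total 2).
CH(COOCH3): ester, 1 C=O (running total 3).
CH(CHO): aldehyde, 1 C=O (running total 4).
CH(OCOCH3): ester, 1 C=O (running total 5).
CO: ketone, 1 C=O (running total 6).
CH(COOH): carboxylic acid, 1 C=O (running total 7).

7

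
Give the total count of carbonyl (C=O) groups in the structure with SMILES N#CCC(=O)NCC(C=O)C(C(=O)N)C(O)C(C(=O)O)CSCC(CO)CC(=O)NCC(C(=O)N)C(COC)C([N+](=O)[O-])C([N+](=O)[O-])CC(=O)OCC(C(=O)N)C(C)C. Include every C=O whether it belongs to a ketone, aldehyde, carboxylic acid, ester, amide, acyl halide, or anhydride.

8

CH2CONHCH2: amide, 1 C=O (running total 1).
CH(CHO): aldehyde, 1 C=O (running total 2).
CH(CONH2): amide, 1 C=O (running total 3).
CH(COOH): carboxylic acid, 1 C=O (running total 4).
CH2CONHCH2: amide, 1 C=O (running total 5).
CH(CONH2): amide, 1 C=O (running total 6).
CH2COOCH2: ester, 1 C=O (running total 7).
CH(CONH2): amide, 1 C=O (running total 8).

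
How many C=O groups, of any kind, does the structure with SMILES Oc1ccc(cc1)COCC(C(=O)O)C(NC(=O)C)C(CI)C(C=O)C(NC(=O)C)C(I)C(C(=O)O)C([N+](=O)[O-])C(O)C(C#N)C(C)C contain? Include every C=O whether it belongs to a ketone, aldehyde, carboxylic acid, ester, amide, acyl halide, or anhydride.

5

CH(COOH): carboxylic acid, 1 C=O (running total 1).
CH(NHCOCH3): amide, 1 C=O (running total 2).
CH(CHO): aldehyde, 1 C=O (running total 3).
CH(NHCOCH3): amide, 1 C=O (running total 4).
CH(COOH): carboxylic acid, 1 C=O (running total 5).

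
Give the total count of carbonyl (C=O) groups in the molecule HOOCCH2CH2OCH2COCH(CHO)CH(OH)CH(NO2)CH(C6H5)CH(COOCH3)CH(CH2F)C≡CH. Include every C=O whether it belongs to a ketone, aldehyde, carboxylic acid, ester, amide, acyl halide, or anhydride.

HOOC: carboxylic acid, 1 C=O (running total 1).
CO: ketone, 1 C=O (running total 2).
CH(CHO): aldehyde, 1 C=O (running total 3).
CH(COOCH3): ester, 1 C=O (running total 4).

4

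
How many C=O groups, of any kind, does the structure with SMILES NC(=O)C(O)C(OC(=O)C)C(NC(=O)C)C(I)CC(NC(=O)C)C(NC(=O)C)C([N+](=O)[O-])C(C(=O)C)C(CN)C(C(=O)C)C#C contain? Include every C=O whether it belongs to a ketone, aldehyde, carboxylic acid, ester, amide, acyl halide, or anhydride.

7

H2NCO: amide, 1 C=O (running total 1).
CH(OCOCH3): ester, 1 C=O (running total 2).
CH(NHCOCH3): amide, 1 C=O (running total 3).
CH(NHCOCH3): amide, 1 C=O (running total 4).
CH(NHCOCH3): amide, 1 C=O (running total 5).
CH(COCH3): ketone, 1 C=O (running total 6).
CH(COCH3): ketone, 1 C=O (running total 7).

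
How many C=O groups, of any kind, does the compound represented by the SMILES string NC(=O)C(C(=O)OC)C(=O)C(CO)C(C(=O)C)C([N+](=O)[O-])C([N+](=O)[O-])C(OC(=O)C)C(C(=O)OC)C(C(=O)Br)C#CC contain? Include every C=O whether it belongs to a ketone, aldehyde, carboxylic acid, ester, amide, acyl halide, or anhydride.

H2NCO: amide, 1 C=O (running total 1).
CH(COOCH3): ester, 1 C=O (running total 2).
CO: ketone, 1 C=O (running total 3).
CH(COCH3): ketone, 1 C=O (running total 4).
CH(OCOCH3): ester, 1 C=O (running total 5).
CH(COOCH3): ester, 1 C=O (running total 6).
CH(COBr): acyl halide, 1 C=O (running total 7).

7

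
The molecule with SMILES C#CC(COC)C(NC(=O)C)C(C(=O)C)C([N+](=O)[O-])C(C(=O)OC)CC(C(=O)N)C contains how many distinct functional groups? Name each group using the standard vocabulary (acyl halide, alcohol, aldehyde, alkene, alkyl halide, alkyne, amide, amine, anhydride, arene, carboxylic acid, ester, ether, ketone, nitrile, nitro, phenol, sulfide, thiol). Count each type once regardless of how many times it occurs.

C≡C triple bond → alkyne.
pendant –CH2OCH3: C–O–C linkage → ether.
pendant –NHC(=O)CH3: N bonded to a carbonyl → amide (not amine).
pendant –COCH3: carbonyl C bonded to two carbons → ketone.
–NO2 on an sp³ carbon → nitro (the N=O is not a carbonyl).
pendant –COOCH3: carbonyl C bonded to C and –OCH3 → ester.
pendant –CONH2: carbonyl C bonded to C and N → amide.
Distinct types present: alkyne, amide, ester, ether, ketone, nitro.

6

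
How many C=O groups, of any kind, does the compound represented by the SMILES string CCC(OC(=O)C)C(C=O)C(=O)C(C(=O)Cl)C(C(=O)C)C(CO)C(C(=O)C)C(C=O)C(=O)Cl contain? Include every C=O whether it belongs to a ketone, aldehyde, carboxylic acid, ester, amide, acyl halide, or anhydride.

CH(OCOCH3): ester, 1 C=O (running total 1).
CH(CHO): aldehyde, 1 C=O (running total 2).
CO: ketone, 1 C=O (running total 3).
CH(COCl): acyl halide, 1 C=O (running total 4).
CH(COCH3): ketone, 1 C=O (running total 5).
CH(COCH3): ketone, 1 C=O (running total 6).
CH(CHO): aldehyde, 1 C=O (running total 7).
COCl: acyl halide, 1 C=O (running total 8).

8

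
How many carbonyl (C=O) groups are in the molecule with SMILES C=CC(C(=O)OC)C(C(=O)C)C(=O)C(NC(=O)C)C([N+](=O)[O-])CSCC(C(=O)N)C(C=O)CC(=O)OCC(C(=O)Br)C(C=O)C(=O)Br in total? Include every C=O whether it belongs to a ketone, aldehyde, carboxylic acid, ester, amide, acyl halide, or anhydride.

10

CH(COOCH3): ester, 1 C=O (running total 1).
CH(COCH3): ketone, 1 C=O (running total 2).
CO: ketone, 1 C=O (running total 3).
CH(NHCOCH3): amide, 1 C=O (running total 4).
CH(CONH2): amide, 1 C=O (running total 5).
CH(CHO): aldehyde, 1 C=O (running total 6).
CH2COOCH2: ester, 1 C=O (running total 7).
CH(COBr): acyl halide, 1 C=O (running total 8).
CH(CHO): aldehyde, 1 C=O (running total 9).
COBr: acyl halide, 1 C=O (running total 10).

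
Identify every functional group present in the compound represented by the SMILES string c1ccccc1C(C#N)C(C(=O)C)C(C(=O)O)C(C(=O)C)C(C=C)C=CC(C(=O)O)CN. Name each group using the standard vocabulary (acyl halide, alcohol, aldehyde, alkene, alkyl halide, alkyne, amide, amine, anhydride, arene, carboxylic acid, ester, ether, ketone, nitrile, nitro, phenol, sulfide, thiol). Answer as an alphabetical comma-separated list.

alkene, amine, arene, carboxylic acid, ketone, nitrile

Reading the structure from left to right:
  C6H5: C6H5– phenyl ring → arene.
  CH(CN): pendant –C≡N: nitrile.
  CH(COCH3): pendant –COCH3: carbonyl C bonded to two carbons → ketone.
  CH(COOH): pendant –COOH: carbonyl C bonded to C and –OH → carboxylic acid.
  CH(COCH3): pendant –COCH3: carbonyl C bonded to two carbons → ketone.
  CH(CH=CH2): pendant –CH=CH2: C=C double bond → alkene.
  CH=CH: C=C double bond → alkene.
  CH(COOH): pendant –COOH: carbonyl C bonded to C and –OH → carboxylic acid.
  CH2NH2: –NH2 on an sp³ carbon with no adjacent C=O → amine.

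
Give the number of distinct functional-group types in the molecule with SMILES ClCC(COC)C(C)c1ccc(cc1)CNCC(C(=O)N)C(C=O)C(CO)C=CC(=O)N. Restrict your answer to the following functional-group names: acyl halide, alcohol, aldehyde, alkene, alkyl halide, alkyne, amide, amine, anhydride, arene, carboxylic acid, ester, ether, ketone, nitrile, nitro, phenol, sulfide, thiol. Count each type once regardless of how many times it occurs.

halogen on an sp³ carbon → alkyl halide.
pendant –CH2OCH3: C–O–C linkage → ether.
para-disubstituted benzene ring → arene.
C–N–C with sp³ carbons and no adjacent C=O → amine (secondary).
pendant –CONH2: carbonyl C bonded to C and N → amide.
pendant –CHO: carbonyl C bonded to C and H → aldehyde.
pendant –CH2OH on an sp³ backbone C → alcohol.
C=C double bond → alkene.
–C(=O)NH2: carbonyl C bonded to C and to N → amide (the N is not a separate amine).
Distinct types present: alcohol, aldehyde, alkene, alkyl halide, amide, amine, arene, ether.

8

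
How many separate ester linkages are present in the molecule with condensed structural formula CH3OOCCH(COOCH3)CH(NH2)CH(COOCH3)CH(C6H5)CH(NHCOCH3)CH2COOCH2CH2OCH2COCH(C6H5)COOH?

Reading the structure from left to right:
  CH3OOC: CH3O–C(=O)–: carbonyl C bonded to C and to –OCH3 → ester (not ketone + ether).
  CH(COOCH3): pendant –COOCH3: carbonyl C bonded to C and –OCH3 → ester.
  CH(NH2): –NH2 on an sp³ carbon with no adjacent C=O → amine.
  CH(COOCH3): pendant –COOCH3: carbonyl C bonded to C and –OCH3 → ester.
  CH(C6H5): pendant –C6H5: benzene ring → arene.
  CH(NHCOCH3): pendant –NHC(=O)CH3: N bonded to a carbonyl → amide (not amine).
  CH2COOCH2: –C(=O)–O–C with C on the carbonyl side → ester.
  CH2OCH2: C–O–C with sp³ carbons on both sides and no adjacent C=O → ether.
  CO: –C(=O)– with carbon on both sides → ketone.
  CH(C6H5): pendant –C6H5: benzene ring → arene.
  COOH: –COOH: carbonyl C bonded to –OH and C → carboxylic acid (the –OH is not a separate alcohol).
Ester appears at: CH3OOC, CH(COOCH3), CH(COOCH3), CH2COOCH2 → 4.

4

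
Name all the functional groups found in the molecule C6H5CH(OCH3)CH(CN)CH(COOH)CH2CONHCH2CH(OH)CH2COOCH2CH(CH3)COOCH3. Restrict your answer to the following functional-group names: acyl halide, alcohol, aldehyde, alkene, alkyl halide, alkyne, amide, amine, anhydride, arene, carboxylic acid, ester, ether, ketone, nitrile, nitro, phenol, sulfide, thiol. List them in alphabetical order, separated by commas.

alcohol, amide, arene, carboxylic acid, ester, ether, nitrile

C6H5– phenyl ring → arene.
pendant –OCH3: C–O–C with sp³ C, no adjacent C=O → ether.
pendant –C≡N: nitrile.
pendant –COOH: carbonyl C bonded to C and –OH → carboxylic acid.
–C(=O)–N– linkage → amide (the N is not an amine).
–OH on an sp³ carbon → alcohol (secondary).
–C(=O)–O–C with C on the carbonyl side → ester.
–C(=O)OCH3: carbonyl C bonded to C and to –OCH3 → ester (not ketone + ether).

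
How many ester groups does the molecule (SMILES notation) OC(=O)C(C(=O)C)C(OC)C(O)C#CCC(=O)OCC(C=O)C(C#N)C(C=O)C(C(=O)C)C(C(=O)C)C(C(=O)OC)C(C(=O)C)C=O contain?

2

Working along the chain:
  HOOC: –COOH: carbonyl C bonded to –OH and C → carboxylic acid (the –OH is not a separate alcohol).
  CH(COCH3): pendant –COCH3: carbonyl C bonded to two carbons → ketone.
  CH(OCH3): pendant –OCH3: C–O–C with sp³ C, no adjacent C=O → ether.
  CH(OH): –OH on an sp³ carbon → alcohol (secondary).
  C≡C: C≡C triple bond → alkyne.
  CH2COOCH2: –C(=O)–O–C with C on the carbonyl side → ester.
  CH(CHO): pendant –CHO: carbonyl C bonded to C and H → aldehyde.
  CH(CN): pendant –C≡N: nitrile.
  CH(CHO): pendant –CHO: carbonyl C bonded to C and H → aldehyde.
  CH(COCH3): pendant –COCH3: carbonyl C bonded to two carbons → ketone.
  CH(COCH3): pendant –COCH3: carbonyl C bonded to two carbons → ketone.
  CH(COOCH3): pendant –COOCH3: carbonyl C bonded to C and –OCH3 → ester.
  CH(COCH3): pendant –COCH3: carbonyl C bonded to two carbons → ketone.
  CHO: terminal –CHO: carbonyl C bonded to H and C → aldehyde.
Ester appears at: CH2COOCH2, CH(COOCH3) → 2.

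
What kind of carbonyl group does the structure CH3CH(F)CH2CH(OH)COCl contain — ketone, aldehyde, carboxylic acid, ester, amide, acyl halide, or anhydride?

acyl halide

The carbonyl is in the COCl segment: –C(=O)Cl: carbonyl C bonded to C and to a halogen → acyl halide (not alkyl halide).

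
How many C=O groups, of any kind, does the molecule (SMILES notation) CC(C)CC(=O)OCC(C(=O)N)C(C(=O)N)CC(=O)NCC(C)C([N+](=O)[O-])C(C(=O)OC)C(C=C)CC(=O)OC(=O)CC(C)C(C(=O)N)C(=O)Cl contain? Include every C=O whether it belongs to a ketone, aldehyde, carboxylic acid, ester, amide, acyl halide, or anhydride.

9

CH2COOCH2: ester, 1 C=O (running total 1).
CH(CONH2): amide, 1 C=O (running total 2).
CH(CONH2): amide, 1 C=O (running total 3).
CH2CONHCH2: amide, 1 C=O (running total 4).
CH(COOCH3): ester, 1 C=O (running total 5).
CH2CO-O-COCH2: anhydride, 2 C=O (running total 7).
CH(CONH2): amide, 1 C=O (running total 8).
COCl: acyl halide, 1 C=O (running total 9).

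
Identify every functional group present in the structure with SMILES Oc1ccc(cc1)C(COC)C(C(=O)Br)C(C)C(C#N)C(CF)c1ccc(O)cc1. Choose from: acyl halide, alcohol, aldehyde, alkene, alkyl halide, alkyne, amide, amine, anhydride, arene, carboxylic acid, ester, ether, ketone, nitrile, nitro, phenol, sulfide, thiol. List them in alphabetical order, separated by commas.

acyl halide, alkyl halide, arene, ether, nitrile, phenol

Working along the chain:
  HOC6H4: –OH attached directly to an aromatic ring → phenol (not alcohol); the ring itself is an arene.
  CH(CH2OCH3): pendant –CH2OCH3: C–O–C linkage → ether.
  CH(COBr): pendant –C(=O)X: carbonyl C bonded to C and halogen → acyl halide.
  CH(CN): pendant –C≡N: nitrile.
  CH(CH2F): pendant –CH2X: halogen on sp³ carbon → alkyl halide.
  C6H4OH: –OH attached directly to an aromatic ring → phenol (not alcohol); the ring itself is an arene.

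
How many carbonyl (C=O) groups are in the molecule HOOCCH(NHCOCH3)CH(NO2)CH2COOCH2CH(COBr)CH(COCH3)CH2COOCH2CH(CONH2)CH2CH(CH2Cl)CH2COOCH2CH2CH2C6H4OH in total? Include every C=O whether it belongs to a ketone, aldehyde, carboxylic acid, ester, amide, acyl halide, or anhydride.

8

HOOC: carboxylic acid, 1 C=O (running total 1).
CH(NHCOCH3): amide, 1 C=O (running total 2).
CH2COOCH2: ester, 1 C=O (running total 3).
CH(COBr): acyl halide, 1 C=O (running total 4).
CH(COCH3): ketone, 1 C=O (running total 5).
CH2COOCH2: ester, 1 C=O (running total 6).
CH(CONH2): amide, 1 C=O (running total 7).
CH2COOCH2: ester, 1 C=O (running total 8).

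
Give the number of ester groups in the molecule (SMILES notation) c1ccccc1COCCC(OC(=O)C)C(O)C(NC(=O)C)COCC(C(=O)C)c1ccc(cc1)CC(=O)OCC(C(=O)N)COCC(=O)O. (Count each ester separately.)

2

C6H5– phenyl ring → arene.
C–O–C with sp³ carbons on both sides and no adjacent C=O → ether.
pendant –OC(=O)CH3: an acyloxy group → ester.
–OH on an sp³ carbon → alcohol (secondary).
pendant –NHC(=O)CH3: N bonded to a carbonyl → amide (not amine).
C–O–C with sp³ carbons on both sides and no adjacent C=O → ether.
pendant –COCH3: carbonyl C bonded to two carbons → ketone.
para-disubstituted benzene ring → arene.
–C(=O)–O–C with C on the carbonyl side → ester.
pendant –CONH2: carbonyl C bonded to C and N → amide.
C–O–C with sp³ carbons on both sides and no adjacent C=O → ether.
–COOH: carbonyl C bonded to –OH and C → carboxylic acid (the –OH is not a separate alcohol).
Ester appears at: CH(OCOCH3), CH2COOCH2 → 2.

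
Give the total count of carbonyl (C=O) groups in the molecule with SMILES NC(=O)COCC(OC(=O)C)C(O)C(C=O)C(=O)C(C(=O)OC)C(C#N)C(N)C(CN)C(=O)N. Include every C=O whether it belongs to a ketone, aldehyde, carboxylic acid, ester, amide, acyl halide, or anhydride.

H2NCO: amide, 1 C=O (running total 1).
CH(OCOCH3): ester, 1 C=O (running total 2).
CH(CHO): aldehyde, 1 C=O (running total 3).
CO: ketone, 1 C=O (running total 4).
CH(COOCH3): ester, 1 C=O (running total 5).
CONH2: amide, 1 C=O (running total 6).

6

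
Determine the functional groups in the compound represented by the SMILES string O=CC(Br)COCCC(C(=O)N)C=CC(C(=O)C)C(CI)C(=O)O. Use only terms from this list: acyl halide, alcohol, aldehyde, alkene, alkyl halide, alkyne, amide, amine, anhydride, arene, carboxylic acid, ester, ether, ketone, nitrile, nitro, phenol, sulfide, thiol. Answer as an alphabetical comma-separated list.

aldehyde, alkene, alkyl halide, amide, carboxylic acid, ether, ketone

Working along the chain:
  OHC: terminal –CHO: carbonyl C bonded to H and C → aldehyde.
  CH(Br): halogen on an sp³ carbon → alkyl halide.
  CH2OCH2: C–O–C with sp³ carbons on both sides and no adjacent C=O → ether.
  CH(CONH2): pendant –CONH2: carbonyl C bonded to C and N → amide.
  CH=CH: C=C double bond → alkene.
  CH(COCH3): pendant –COCH3: carbonyl C bonded to two carbons → ketone.
  CH(CH2I): pendant –CH2X: halogen on sp³ carbon → alkyl halide.
  COOH: –COOH: carbonyl C bonded to –OH and C → carboxylic acid (the –OH is not a separate alcohol).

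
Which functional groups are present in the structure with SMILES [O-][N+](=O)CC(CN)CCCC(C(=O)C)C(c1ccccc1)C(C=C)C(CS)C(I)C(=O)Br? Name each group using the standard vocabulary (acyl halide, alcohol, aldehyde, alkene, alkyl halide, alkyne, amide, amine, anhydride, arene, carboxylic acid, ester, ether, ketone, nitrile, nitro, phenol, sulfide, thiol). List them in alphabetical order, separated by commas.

acyl halide, alkene, alkyl halide, amine, arene, ketone, nitro, thiol

–NO2 on carbon → nitro group.
pendant –CH2NH2: N on sp³ C, no adjacent C=O → amine.
pendant –COCH3: carbonyl C bonded to two carbons → ketone.
pendant –C6H5: benzene ring → arene.
pendant –CH=CH2: C=C double bond → alkene.
pendant –CH2SH → thiol.
halogen on an sp³ carbon → alkyl halide.
–C(=O)Br: carbonyl C bonded to C and to a halogen → acyl halide (not alkyl halide).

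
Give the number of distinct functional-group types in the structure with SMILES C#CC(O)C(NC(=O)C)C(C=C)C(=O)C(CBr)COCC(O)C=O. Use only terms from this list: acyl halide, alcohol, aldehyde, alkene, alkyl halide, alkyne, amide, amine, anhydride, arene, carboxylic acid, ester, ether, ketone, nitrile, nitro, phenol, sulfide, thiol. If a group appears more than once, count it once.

8

Taking each segment in turn:
  HC≡C: C≡C triple bond → alkyne.
  CH(OH): –OH on an sp³ carbon → alcohol (secondary).
  CH(NHCOCH3): pendant –NHC(=O)CH3: N bonded to a carbonyl → amide (not amine).
  CH(CH=CH2): pendant –CH=CH2: C=C double bond → alkene.
  CO: –C(=O)– with carbon on both sides → ketone.
  CH(CH2Br): pendant –CH2X: halogen on sp³ carbon → alkyl halide.
  CH2OCH2: C–O–C with sp³ carbons on both sides and no adjacent C=O → ether.
  CH(OH): –OH on an sp³ carbon → alcohol (secondary).
  CHO: terminal –CHO: carbonyl C bonded to H and C → aldehyde.
Distinct types present: alcohol, aldehyde, alkene, alkyl halide, alkyne, amide, ether, ketone.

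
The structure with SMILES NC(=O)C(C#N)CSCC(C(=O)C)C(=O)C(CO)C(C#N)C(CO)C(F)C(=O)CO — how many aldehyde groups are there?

0

–C(=O)NH2: carbonyl C bonded to C and to N → amide (the N is not a separate amine).
pendant –C≡N: nitrile.
C–S–C linkage → sulfide (thioether).
pendant –COCH3: carbonyl C bonded to two carbons → ketone.
–C(=O)– with carbon on both sides → ketone.
pendant –CH2OH on an sp³ backbone C → alcohol.
pendant –C≡N: nitrile.
pendant –CH2OH on an sp³ backbone C → alcohol.
halogen on an sp³ carbon → alkyl halide.
–C(=O)– with carbon on both sides → ketone.
–OH on an sp³ carbon → alcohol.
No segment is a aldehyde: CH(COCH3) is ketone, not aldehyde; CO is ketone, not aldehyde; CO is ketone, not aldehyde. → 0.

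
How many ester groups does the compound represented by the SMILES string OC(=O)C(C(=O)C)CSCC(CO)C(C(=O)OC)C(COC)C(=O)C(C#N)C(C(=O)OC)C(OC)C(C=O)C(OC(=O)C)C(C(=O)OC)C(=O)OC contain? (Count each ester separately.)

5

Taking each segment in turn:
  HOOC: –COOH: carbonyl C bonded to –OH and C → carboxylic acid (the –OH is not a separate alcohol).
  CH(COCH3): pendant –COCH3: carbonyl C bonded to two carbons → ketone.
  CH2SCH2: C–S–C linkage → sulfide (thioether).
  CH(CH2OH): pendant –CH2OH on an sp³ backbone C → alcohol.
  CH(COOCH3): pendant –COOCH3: carbonyl C bonded to C and –OCH3 → ester.
  CH(CH2OCH3): pendant –CH2OCH3: C–O–C linkage → ether.
  CO: –C(=O)– with carbon on both sides → ketone.
  CH(CN): pendant –C≡N: nitrile.
  CH(COOCH3): pendant –COOCH3: carbonyl C bonded to C and –OCH3 → ester.
  CH(OCH3): pendant –OCH3: C–O–C with sp³ C, no adjacent C=O → ether.
  CH(CHO): pendant –CHO: carbonyl C bonded to C and H → aldehyde.
  CH(OCOCH3): pendant –OC(=O)CH3: an acyloxy group → ester.
  CH(COOCH3): pendant –COOCH3: carbonyl C bonded to C and –OCH3 → ester.
  COOCH3: –C(=O)OCH3: carbonyl C bonded to C and to –OCH3 → ester (not ketone + ether).
Ester appears at: CH(COOCH3), CH(COOCH3), CH(OCOCH3), CH(COOCH3), COOCH3 → 5.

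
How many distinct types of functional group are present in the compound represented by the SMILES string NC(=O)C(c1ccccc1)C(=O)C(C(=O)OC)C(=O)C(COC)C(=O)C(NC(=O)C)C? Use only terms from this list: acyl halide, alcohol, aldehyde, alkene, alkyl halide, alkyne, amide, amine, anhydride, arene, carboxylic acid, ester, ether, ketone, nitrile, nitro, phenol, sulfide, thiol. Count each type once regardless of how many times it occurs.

–C(=O)NH2: carbonyl C bonded to C and to N → amide (the N is not a separate amine).
pendant –C6H5: benzene ring → arene.
–C(=O)– with carbon on both sides → ketone.
pendant –COOCH3: carbonyl C bonded to C and –OCH3 → ester.
–C(=O)– with carbon on both sides → ketone.
pendant –CH2OCH3: C–O–C linkage → ether.
–C(=O)– with carbon on both sides → ketone.
pendant –NHC(=O)CH3: N bonded to a carbonyl → amide (not amine).
Distinct types present: amide, arene, ester, ether, ketone.

5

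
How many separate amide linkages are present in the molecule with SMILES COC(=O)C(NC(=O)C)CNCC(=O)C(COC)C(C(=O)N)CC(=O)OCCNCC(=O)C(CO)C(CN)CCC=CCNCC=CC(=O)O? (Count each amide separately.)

2

Working along the chain:
  CH3OOC: CH3O–C(=O)–: carbonyl C bonded to C and to –OCH3 → ester (not ketone + ether).
  CH(NHCOCH3): pendant –NHC(=O)CH3: N bonded to a carbonyl → amide (not amine).
  CH2NHCH2: C–N–C with sp³ carbons and no adjacent C=O → amine (secondary).
  CO: –C(=O)– with carbon on both sides → ketone.
  CH(CH2OCH3): pendant –CH2OCH3: C–O–C linkage → ether.
  CH(CONH2): pendant –CONH2: carbonyl C bonded to C and N → amide.
  CH2COOCH2: –C(=O)–O–C with C on the carbonyl side → ester.
  CH2NHCH2: C–N–C with sp³ carbons and no adjacent C=O → amine (secondary).
  CO: –C(=O)– with carbon on both sides → ketone.
  CH(CH2OH): pendant –CH2OH on an sp³ backbone C → alcohol.
  CH(CH2NH2): pendant –CH2NH2: N on sp³ C, no adjacent C=O → amine.
  CH=CH: C=C double bond → alkene.
  CH2NHCH2: C–N–C with sp³ carbons and no adjacent C=O → amine (secondary).
  CH=CH: C=C double bond → alkene.
  COOH: –COOH: carbonyl C bonded to –OH and C → carboxylic acid (the –OH is not a separate alcohol).
Amide appears at: CH(NHCOCH3), CH(CONH2) → 2.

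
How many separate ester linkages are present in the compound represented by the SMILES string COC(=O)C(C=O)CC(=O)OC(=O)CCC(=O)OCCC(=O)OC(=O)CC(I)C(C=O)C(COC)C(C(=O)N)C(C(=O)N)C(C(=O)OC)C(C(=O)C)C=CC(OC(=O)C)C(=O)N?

Reading the structure from left to right:
  CH3OOC: CH3O–C(=O)–: carbonyl C bonded to C and to –OCH3 → ester (not ketone + ether).
  CH(CHO): pendant –CHO: carbonyl C bonded to C and H → aldehyde.
  CH2CO-O-COCH2: two acyl groups sharing one oxygen, –C(=O)–O–C(=O)– → anhydride.
  CH2COOCH2: –C(=O)–O–C with C on the carbonyl side → ester.
  CH2CO-O-COCH2: two acyl groups sharing one oxygen, –C(=O)–O–C(=O)– → anhydride.
  CH(I): halogen on an sp³ carbon → alkyl halide.
  CH(CHO): pendant –CHO: carbonyl C bonded to C and H → aldehyde.
  CH(CH2OCH3): pendant –CH2OCH3: C–O–C linkage → ether.
  CH(CONH2): pendant –CONH2: carbonyl C bonded to C and N → amide.
  CH(CONH2): pendant –CONH2: carbonyl C bonded to C and N → amide.
  CH(COOCH3): pendant –COOCH3: carbonyl C bonded to C and –OCH3 → ester.
  CH(COCH3): pendant –COCH3: carbonyl C bonded to two carbons → ketone.
  CH=CH: C=C double bond → alkene.
  CH(OCOCH3): pendant –OC(=O)CH3: an acyloxy group → ester.
  CONH2: –C(=O)NH2: carbonyl C bonded to C and to N → amide (the N is not a separate amine).
Ester appears at: CH3OOC, CH2COOCH2, CH(COOCH3), CH(OCOCH3) → 4.

4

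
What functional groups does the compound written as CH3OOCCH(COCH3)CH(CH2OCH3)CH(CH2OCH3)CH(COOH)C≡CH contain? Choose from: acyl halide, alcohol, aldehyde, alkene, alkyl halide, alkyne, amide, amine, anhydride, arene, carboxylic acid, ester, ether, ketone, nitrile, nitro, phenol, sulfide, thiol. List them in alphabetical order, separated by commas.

alkyne, carboxylic acid, ester, ether, ketone

CH3O–C(=O)–: carbonyl C bonded to C and to –OCH3 → ester (not ketone + ether).
pendant –COCH3: carbonyl C bonded to two carbons → ketone.
pendant –CH2OCH3: C–O–C linkage → ether.
pendant –CH2OCH3: C–O–C linkage → ether.
pendant –COOH: carbonyl C bonded to C and –OH → carboxylic acid.
C≡C triple bond → alkyne.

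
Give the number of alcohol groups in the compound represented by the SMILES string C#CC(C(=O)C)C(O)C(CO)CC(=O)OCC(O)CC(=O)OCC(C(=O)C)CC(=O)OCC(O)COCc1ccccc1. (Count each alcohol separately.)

4

Working along the chain:
  HC≡C: C≡C triple bond → alkyne.
  CH(COCH3): pendant –COCH3: carbonyl C bonded to two carbons → ketone.
  CH(OH): –OH on an sp³ carbon → alcohol (secondary).
  CH(CH2OH): pendant –CH2OH on an sp³ backbone C → alcohol.
  CH2COOCH2: –C(=O)–O–C with C on the carbonyl side → ester.
  CH(OH): –OH on an sp³ carbon → alcohol (secondary).
  CH2COOCH2: –C(=O)–O–C with C on the carbonyl side → ester.
  CH(COCH3): pendant –COCH3: carbonyl C bonded to two carbons → ketone.
  CH2COOCH2: –C(=O)–O–C with C on the carbonyl side → ester.
  CH(OH): –OH on an sp³ carbon → alcohol (secondary).
  CH2OCH2: C–O–C with sp³ carbons on both sides and no adjacent C=O → ether.
  C6H5: –C6H5 phenyl ring → arene.
Alcohol appears at: CH(OH), CH(CH2OH), CH(OH), CH(OH) → 4.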